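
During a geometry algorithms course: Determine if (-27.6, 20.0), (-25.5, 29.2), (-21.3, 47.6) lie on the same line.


Cross product: ((-25.5)-(-27.6))*(47.6-20) - (29.2-20)*((-21.3)-(-27.6))
= 0

Yes, collinear


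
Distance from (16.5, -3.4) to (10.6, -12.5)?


dx=-5.9, dy=-9.1
d^2 = (-5.9)^2 + (-9.1)^2 = 117.62
d = sqrt(117.62) = 10.8453

10.8453


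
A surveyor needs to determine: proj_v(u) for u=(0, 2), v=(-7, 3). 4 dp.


u.v = 6, |v| = sqrt(58) = 7.6158
Scalar projection = u.v / |v| = 6 / sqrt(58) = 0.7878

0.7878


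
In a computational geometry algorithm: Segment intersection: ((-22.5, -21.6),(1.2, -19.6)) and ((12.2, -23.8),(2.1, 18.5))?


Cross products: d1=1445.59, d2=422.88, d3=-121.54, d4=901.17
d1*d2 < 0 and d3*d4 < 0? no

No, they don't intersect


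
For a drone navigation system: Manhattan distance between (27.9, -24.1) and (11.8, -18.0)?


|27.9-11.8| + |(-24.1)-(-18)| = 16.1 + 6.1 = 22.2

22.2


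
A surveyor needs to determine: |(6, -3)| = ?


|u| = sqrt(6^2 + (-3)^2) = sqrt(45) = 6.7082

6.7082


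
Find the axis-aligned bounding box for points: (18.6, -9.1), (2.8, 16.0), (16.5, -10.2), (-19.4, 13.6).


x range: [-19.4, 18.6]
y range: [-10.2, 16]
Bounding box: (-19.4,-10.2) to (18.6,16)

(-19.4,-10.2) to (18.6,16)


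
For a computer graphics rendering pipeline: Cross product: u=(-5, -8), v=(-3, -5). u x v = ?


u x v = u_x*v_y - u_y*v_x = (-5)*(-5) - (-8)*(-3)
= 25 - 24 = 1

1


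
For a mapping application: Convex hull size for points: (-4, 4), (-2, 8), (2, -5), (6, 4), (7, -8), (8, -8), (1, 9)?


Convex hull vertices (CCW): (-4, 4), (2, -5), (7, -8), (8, -8), (6, 4), (1, 9), (-2, 8)
Count = 7

7


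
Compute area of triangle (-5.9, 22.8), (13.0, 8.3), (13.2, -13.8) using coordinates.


Area = |x_A(y_B-y_C) + x_B(y_C-y_A) + x_C(y_A-y_B)|/2
= |(-130.39) + (-475.8) + 191.4|/2
= 414.79/2 = 207.395

207.395


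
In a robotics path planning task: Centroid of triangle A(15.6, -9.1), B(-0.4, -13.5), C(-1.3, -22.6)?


Centroid = ((x_A+x_B+x_C)/3, (y_A+y_B+y_C)/3)
= ((15.6+(-0.4)+(-1.3))/3, ((-9.1)+(-13.5)+(-22.6))/3)
= (4.6333, -15.0667)

(4.6333, -15.0667)


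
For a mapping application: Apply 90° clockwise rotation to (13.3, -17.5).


90° CW: (x,y) -> (y, -x)
(13.3,-17.5) -> (-17.5, -13.3)

(-17.5, -13.3)


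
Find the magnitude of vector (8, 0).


|u| = sqrt(8^2 + 0^2) = sqrt(64) = 8

8


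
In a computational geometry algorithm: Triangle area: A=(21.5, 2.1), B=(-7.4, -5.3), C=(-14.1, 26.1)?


Area = |x_A(y_B-y_C) + x_B(y_C-y_A) + x_C(y_A-y_B)|/2
= |(-675.1) + (-177.6) + (-104.34)|/2
= 957.04/2 = 478.52

478.52


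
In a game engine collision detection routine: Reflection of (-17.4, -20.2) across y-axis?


Reflection over y-axis: (x,y) -> (-x,y)
(-17.4, -20.2) -> (17.4, -20.2)

(17.4, -20.2)


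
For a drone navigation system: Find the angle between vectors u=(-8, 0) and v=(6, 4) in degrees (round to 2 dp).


u.v = -48, |u| = sqrt(64) = 8, |v| = sqrt(52) = 7.2111
cos(theta) = u.v/(|u||v|) = -48/sqrt(3328) = -0.83205
theta = acos(-0.83205) = 146.31 degrees

146.31 degrees


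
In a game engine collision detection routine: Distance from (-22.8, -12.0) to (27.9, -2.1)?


dx=50.7, dy=9.9
d^2 = 50.7^2 + 9.9^2 = 2668.5
d = sqrt(2668.5) = 51.6575

51.6575


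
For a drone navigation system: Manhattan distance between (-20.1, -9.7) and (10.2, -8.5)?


|(-20.1)-10.2| + |(-9.7)-(-8.5)| = 30.3 + 1.2 = 31.5

31.5


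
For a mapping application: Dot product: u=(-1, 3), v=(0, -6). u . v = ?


u . v = u_x*v_x + u_y*v_y = (-1)*0 + 3*(-6)
= 0 + (-18) = -18

-18


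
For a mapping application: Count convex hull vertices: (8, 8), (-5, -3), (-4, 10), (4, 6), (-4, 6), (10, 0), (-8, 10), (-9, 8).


Convex hull vertices (CCW): (-9, 8), (-5, -3), (10, 0), (8, 8), (-4, 10), (-8, 10)
Count = 6

6


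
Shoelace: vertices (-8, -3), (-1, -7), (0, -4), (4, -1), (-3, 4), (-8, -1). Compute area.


Shoelace sum: ((-8)*(-7) - (-1)*(-3)) + ((-1)*(-4) - 0*(-7)) + (0*(-1) - 4*(-4)) + (4*4 - (-3)*(-1)) + ((-3)*(-1) - (-8)*4) + ((-8)*(-3) - (-8)*(-1))
= 137
Area = |137|/2 = 68.5

68.5


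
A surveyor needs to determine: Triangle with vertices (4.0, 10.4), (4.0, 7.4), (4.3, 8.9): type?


Side lengths squared: AB^2=9, BC^2=2.34, CA^2=2.34
Sorted: [2.34, 2.34, 9]
By sides: Isosceles, By angles: Obtuse

Isosceles, Obtuse


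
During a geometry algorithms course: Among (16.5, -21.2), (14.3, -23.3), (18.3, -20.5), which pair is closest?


d(P0,P1) = 3.0414, d(P0,P2) = 1.9313, d(P1,P2) = 4.8826
Closest: P0 and P2

Closest pair: (16.5, -21.2) and (18.3, -20.5), distance = 1.9313


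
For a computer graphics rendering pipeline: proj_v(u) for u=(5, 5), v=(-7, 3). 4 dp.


u.v = -20, |v| = sqrt(58) = 7.6158
Scalar projection = u.v / |v| = -20 / sqrt(58) = -2.6261

-2.6261


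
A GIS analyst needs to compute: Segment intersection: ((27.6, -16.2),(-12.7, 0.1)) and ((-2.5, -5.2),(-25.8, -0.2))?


Cross products: d1=105.8, d2=-72.49, d3=47.33, d4=225.62
d1*d2 < 0 and d3*d4 < 0? no

No, they don't intersect


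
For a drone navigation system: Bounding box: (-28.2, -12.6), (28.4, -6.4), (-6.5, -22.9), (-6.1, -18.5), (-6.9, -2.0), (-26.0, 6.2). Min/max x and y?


x range: [-28.2, 28.4]
y range: [-22.9, 6.2]
Bounding box: (-28.2,-22.9) to (28.4,6.2)

(-28.2,-22.9) to (28.4,6.2)


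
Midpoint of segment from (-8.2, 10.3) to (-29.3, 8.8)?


M = (((-8.2)+(-29.3))/2, (10.3+8.8)/2)
= (-18.75, 9.55)

(-18.75, 9.55)


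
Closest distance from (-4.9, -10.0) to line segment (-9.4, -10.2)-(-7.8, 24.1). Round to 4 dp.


Project P onto AB: t = 0.0119 (clamped to [0,1])
Closest point on segment: (-9.3809, -9.791)
Distance: 4.4858

4.4858


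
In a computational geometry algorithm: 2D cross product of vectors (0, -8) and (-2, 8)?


u x v = u_x*v_y - u_y*v_x = 0*8 - (-8)*(-2)
= 0 - 16 = -16

-16


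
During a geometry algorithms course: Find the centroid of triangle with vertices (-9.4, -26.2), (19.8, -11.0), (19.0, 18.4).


Centroid = ((x_A+x_B+x_C)/3, (y_A+y_B+y_C)/3)
= (((-9.4)+19.8+19)/3, ((-26.2)+(-11)+18.4)/3)
= (9.8, -6.2667)

(9.8, -6.2667)


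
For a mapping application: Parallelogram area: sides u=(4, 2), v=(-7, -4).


|u x v| = |4*(-4) - 2*(-7)|
= |(-16) - (-14)| = 2

2


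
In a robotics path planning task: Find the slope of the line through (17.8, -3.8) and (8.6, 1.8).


slope = (y2-y1)/(x2-x1) = (1.8-(-3.8))/(8.6-17.8) = 5.6/(-9.2) = -0.6087

-0.6087


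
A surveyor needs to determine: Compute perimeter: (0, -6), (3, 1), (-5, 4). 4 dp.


Sides: (0, -6)->(3, 1): sqrt(58) = 7.615773, (3, 1)->(-5, 4): sqrt(73) = 8.544004, (-5, 4)->(0, -6): sqrt(125) = 11.18034
Sum = 27.340117
Perimeter = 27.3401

27.3401


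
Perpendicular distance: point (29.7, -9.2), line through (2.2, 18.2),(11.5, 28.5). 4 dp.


|cross product| = 538.07
|line direction| = sqrt(192.58) = 13.8773
Distance = 538.07/sqrt(192.58) = 38.7733

38.7733


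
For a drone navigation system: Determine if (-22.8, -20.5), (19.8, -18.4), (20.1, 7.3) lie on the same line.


Cross product: (19.8-(-22.8))*(7.3-(-20.5)) - ((-18.4)-(-20.5))*(20.1-(-22.8))
= 1094.19

No, not collinear


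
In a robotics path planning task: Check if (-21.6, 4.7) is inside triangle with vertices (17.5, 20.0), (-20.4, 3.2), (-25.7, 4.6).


Cross products: AB x AP = -77.01, BC x BP = -6.27, CA x CP = -58.82
All same sign? yes

Yes, inside


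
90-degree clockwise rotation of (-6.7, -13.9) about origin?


90° CW: (x,y) -> (y, -x)
(-6.7,-13.9) -> (-13.9, 6.7)

(-13.9, 6.7)


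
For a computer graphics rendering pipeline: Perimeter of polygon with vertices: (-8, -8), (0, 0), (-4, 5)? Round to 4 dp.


Sides: (-8, -8)->(0, 0): sqrt(128) = 11.313708, (0, 0)->(-4, 5): sqrt(41) = 6.403124, (-4, 5)->(-8, -8): sqrt(185) = 13.601471
Sum = 31.318303
Perimeter = 31.3183

31.3183


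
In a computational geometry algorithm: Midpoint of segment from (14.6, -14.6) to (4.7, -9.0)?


M = ((14.6+4.7)/2, ((-14.6)+(-9))/2)
= (9.65, -11.8)

(9.65, -11.8)


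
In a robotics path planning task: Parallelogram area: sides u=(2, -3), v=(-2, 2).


|u x v| = |2*2 - (-3)*(-2)|
= |4 - 6| = 2

2


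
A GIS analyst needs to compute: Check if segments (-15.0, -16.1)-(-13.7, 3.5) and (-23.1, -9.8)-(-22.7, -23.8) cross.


Cross products: d1=110.88, d2=136.92, d3=166.95, d4=140.91
d1*d2 < 0 and d3*d4 < 0? no

No, they don't intersect


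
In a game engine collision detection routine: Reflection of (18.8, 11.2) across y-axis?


Reflection over y-axis: (x,y) -> (-x,y)
(18.8, 11.2) -> (-18.8, 11.2)

(-18.8, 11.2)


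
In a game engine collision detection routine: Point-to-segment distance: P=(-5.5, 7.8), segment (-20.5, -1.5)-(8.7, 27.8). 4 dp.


Project P onto AB: t = 0.4152 (clamped to [0,1])
Closest point on segment: (-8.3757, 10.6659)
Distance: 4.0599

4.0599


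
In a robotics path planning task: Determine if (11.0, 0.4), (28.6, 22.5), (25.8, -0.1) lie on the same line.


Cross product: (28.6-11)*((-0.1)-0.4) - (22.5-0.4)*(25.8-11)
= -335.88

No, not collinear


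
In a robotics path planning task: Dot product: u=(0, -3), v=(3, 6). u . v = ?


u . v = u_x*v_x + u_y*v_y = 0*3 + (-3)*6
= 0 + (-18) = -18

-18


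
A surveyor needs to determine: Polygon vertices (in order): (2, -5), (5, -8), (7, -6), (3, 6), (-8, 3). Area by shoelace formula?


Shoelace sum: (2*(-8) - 5*(-5)) + (5*(-6) - 7*(-8)) + (7*6 - 3*(-6)) + (3*3 - (-8)*6) + ((-8)*(-5) - 2*3)
= 186
Area = |186|/2 = 93

93


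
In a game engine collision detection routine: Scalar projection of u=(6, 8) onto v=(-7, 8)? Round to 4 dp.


u.v = 22, |v| = sqrt(113) = 10.6301
Scalar projection = u.v / |v| = 22 / sqrt(113) = 2.0696

2.0696


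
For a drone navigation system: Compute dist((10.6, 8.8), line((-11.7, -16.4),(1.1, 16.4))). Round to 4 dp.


|cross product| = 408.88
|line direction| = sqrt(1239.68) = 35.2091
Distance = 408.88/sqrt(1239.68) = 11.6129

11.6129


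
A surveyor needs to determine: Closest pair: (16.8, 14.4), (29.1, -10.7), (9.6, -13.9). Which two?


d(P0,P1) = 27.9517, d(P0,P2) = 29.2015, d(P1,P2) = 19.7608
Closest: P1 and P2

Closest pair: (29.1, -10.7) and (9.6, -13.9), distance = 19.7608


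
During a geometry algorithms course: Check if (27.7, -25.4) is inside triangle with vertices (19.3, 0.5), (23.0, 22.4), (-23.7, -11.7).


Cross products: AB x AP = -279.79, BC x BP = 2392.53, CA x CP = -1216.18
All same sign? no

No, outside


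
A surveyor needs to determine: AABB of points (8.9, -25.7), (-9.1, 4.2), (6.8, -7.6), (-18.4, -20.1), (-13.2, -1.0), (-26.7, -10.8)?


x range: [-26.7, 8.9]
y range: [-25.7, 4.2]
Bounding box: (-26.7,-25.7) to (8.9,4.2)

(-26.7,-25.7) to (8.9,4.2)


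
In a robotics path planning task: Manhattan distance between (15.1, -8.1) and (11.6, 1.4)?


|15.1-11.6| + |(-8.1)-1.4| = 3.5 + 9.5 = 13

13


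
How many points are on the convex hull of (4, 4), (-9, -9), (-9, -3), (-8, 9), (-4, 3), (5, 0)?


Convex hull vertices (CCW): (-9, -9), (5, 0), (4, 4), (-8, 9), (-9, -3)
Count = 5

5


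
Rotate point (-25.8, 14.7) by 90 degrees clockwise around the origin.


90° CW: (x,y) -> (y, -x)
(-25.8,14.7) -> (14.7, 25.8)

(14.7, 25.8)


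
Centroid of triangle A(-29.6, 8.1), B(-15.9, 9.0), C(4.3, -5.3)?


Centroid = ((x_A+x_B+x_C)/3, (y_A+y_B+y_C)/3)
= (((-29.6)+(-15.9)+4.3)/3, (8.1+9+(-5.3))/3)
= (-13.7333, 3.9333)

(-13.7333, 3.9333)


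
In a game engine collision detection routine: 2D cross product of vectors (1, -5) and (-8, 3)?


u x v = u_x*v_y - u_y*v_x = 1*3 - (-5)*(-8)
= 3 - 40 = -37

-37


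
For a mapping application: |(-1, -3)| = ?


|u| = sqrt((-1)^2 + (-3)^2) = sqrt(10) = 3.1623

3.1623


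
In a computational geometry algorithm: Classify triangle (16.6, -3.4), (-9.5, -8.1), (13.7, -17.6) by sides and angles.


Side lengths squared: AB^2=703.3, BC^2=628.49, CA^2=210.05
Sorted: [210.05, 628.49, 703.3]
By sides: Scalene, By angles: Acute

Scalene, Acute


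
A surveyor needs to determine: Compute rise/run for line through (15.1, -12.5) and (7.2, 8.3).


slope = (y2-y1)/(x2-x1) = (8.3-(-12.5))/(7.2-15.1) = 20.8/(-7.9) = -2.6329

-2.6329


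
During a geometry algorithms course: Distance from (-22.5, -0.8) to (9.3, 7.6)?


dx=31.8, dy=8.4
d^2 = 31.8^2 + 8.4^2 = 1081.8
d = sqrt(1081.8) = 32.8907

32.8907


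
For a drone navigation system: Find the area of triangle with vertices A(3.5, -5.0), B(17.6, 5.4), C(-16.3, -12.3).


Area = |x_A(y_B-y_C) + x_B(y_C-y_A) + x_C(y_A-y_B)|/2
= |61.95 + (-128.48) + 169.52|/2
= 102.99/2 = 51.495

51.495


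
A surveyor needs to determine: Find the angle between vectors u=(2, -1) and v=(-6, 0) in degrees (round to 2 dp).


u.v = -12, |u| = sqrt(5) = 2.2361, |v| = sqrt(36) = 6
cos(theta) = u.v/(|u||v|) = -12/sqrt(180) = -0.894427
theta = acos(-0.894427) = 153.43 degrees

153.43 degrees


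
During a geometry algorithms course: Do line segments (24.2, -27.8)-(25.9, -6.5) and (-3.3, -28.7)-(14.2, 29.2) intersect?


Cross products: d1=-1576.5, d2=-1302.18, d3=584.22, d4=309.9
d1*d2 < 0 and d3*d4 < 0? no

No, they don't intersect


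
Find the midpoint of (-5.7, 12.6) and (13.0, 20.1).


M = (((-5.7)+13)/2, (12.6+20.1)/2)
= (3.65, 16.35)

(3.65, 16.35)


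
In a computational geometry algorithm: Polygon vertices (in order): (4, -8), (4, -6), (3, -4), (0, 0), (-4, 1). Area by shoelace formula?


Shoelace sum: (4*(-6) - 4*(-8)) + (4*(-4) - 3*(-6)) + (3*0 - 0*(-4)) + (0*1 - (-4)*0) + ((-4)*(-8) - 4*1)
= 38
Area = |38|/2 = 19

19


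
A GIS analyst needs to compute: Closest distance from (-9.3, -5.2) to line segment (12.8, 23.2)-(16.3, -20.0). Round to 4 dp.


Project P onto AB: t = 0.6119 (clamped to [0,1])
Closest point on segment: (14.9418, -3.236)
Distance: 24.3212

24.3212


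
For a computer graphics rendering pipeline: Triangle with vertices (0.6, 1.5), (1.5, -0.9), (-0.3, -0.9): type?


Side lengths squared: AB^2=6.57, BC^2=3.24, CA^2=6.57
Sorted: [3.24, 6.57, 6.57]
By sides: Isosceles, By angles: Acute

Isosceles, Acute


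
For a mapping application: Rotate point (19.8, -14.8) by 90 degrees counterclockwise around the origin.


90° CCW: (x,y) -> (-y, x)
(19.8,-14.8) -> (14.8, 19.8)

(14.8, 19.8)


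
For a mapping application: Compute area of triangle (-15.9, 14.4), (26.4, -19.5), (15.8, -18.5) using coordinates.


Area = |x_A(y_B-y_C) + x_B(y_C-y_A) + x_C(y_A-y_B)|/2
= |15.9 + (-868.56) + 535.62|/2
= 317.04/2 = 158.52

158.52


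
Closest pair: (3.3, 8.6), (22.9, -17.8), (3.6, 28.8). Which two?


d(P0,P1) = 32.8804, d(P0,P2) = 20.2022, d(P1,P2) = 50.4386
Closest: P0 and P2

Closest pair: (3.3, 8.6) and (3.6, 28.8), distance = 20.2022


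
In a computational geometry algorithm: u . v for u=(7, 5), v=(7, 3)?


u . v = u_x*v_x + u_y*v_y = 7*7 + 5*3
= 49 + 15 = 64

64


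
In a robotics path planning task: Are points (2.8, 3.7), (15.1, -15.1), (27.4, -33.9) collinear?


Cross product: (15.1-2.8)*((-33.9)-3.7) - ((-15.1)-3.7)*(27.4-2.8)
= 0

Yes, collinear


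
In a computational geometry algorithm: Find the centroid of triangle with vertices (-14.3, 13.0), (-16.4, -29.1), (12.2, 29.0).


Centroid = ((x_A+x_B+x_C)/3, (y_A+y_B+y_C)/3)
= (((-14.3)+(-16.4)+12.2)/3, (13+(-29.1)+29)/3)
= (-6.1667, 4.3)

(-6.1667, 4.3)


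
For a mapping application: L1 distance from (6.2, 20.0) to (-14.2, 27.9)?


|6.2-(-14.2)| + |20-27.9| = 20.4 + 7.9 = 28.3

28.3


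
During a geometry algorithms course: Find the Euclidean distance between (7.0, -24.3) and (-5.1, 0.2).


dx=-12.1, dy=24.5
d^2 = (-12.1)^2 + 24.5^2 = 746.66
d = sqrt(746.66) = 27.3251

27.3251


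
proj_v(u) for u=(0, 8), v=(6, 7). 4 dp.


u.v = 56, |v| = sqrt(85) = 9.2195
Scalar projection = u.v / |v| = 56 / sqrt(85) = 6.0741

6.0741


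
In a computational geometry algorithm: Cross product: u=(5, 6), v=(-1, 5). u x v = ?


u x v = u_x*v_y - u_y*v_x = 5*5 - 6*(-1)
= 25 - (-6) = 31

31


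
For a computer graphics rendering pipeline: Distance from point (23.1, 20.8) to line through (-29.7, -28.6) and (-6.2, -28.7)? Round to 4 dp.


|cross product| = 1166.18
|line direction| = sqrt(552.26) = 23.5002
Distance = 1166.18/sqrt(552.26) = 49.6242

49.6242


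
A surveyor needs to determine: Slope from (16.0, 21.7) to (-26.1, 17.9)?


slope = (y2-y1)/(x2-x1) = (17.9-21.7)/((-26.1)-16) = (-3.8)/(-42.1) = 0.0903

0.0903


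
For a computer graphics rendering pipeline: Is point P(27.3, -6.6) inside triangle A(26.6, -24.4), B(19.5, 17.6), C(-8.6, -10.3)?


Cross products: AB x AP = -155.78, BC x BP = 897.64, CA x CP = 636.43
All same sign? no

No, outside


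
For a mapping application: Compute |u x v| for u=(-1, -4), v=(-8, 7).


|u x v| = |(-1)*7 - (-4)*(-8)|
= |(-7) - 32| = 39

39


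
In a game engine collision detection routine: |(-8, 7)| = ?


|u| = sqrt((-8)^2 + 7^2) = sqrt(113) = 10.6301

10.6301


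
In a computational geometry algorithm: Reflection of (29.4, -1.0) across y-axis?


Reflection over y-axis: (x,y) -> (-x,y)
(29.4, -1) -> (-29.4, -1)

(-29.4, -1)


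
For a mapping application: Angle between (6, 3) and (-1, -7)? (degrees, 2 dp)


u.v = -27, |u| = sqrt(45) = 6.7082, |v| = sqrt(50) = 7.0711
cos(theta) = u.v/(|u||v|) = -27/sqrt(2250) = -0.56921
theta = acos(-0.56921) = 124.7 degrees

124.7 degrees


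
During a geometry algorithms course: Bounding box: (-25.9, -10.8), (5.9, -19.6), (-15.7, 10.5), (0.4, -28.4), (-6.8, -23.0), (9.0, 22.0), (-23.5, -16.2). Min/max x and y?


x range: [-25.9, 9]
y range: [-28.4, 22]
Bounding box: (-25.9,-28.4) to (9,22)

(-25.9,-28.4) to (9,22)


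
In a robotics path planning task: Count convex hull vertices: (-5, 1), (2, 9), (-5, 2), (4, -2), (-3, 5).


Convex hull vertices (CCW): (-5, 1), (4, -2), (2, 9), (-3, 5), (-5, 2)
Count = 5

5


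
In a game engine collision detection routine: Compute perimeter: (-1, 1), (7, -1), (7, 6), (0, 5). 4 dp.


Sides: (-1, 1)->(7, -1): sqrt(68) = 8.246211, (7, -1)->(7, 6): sqrt(49) = 7, (7, 6)->(0, 5): sqrt(50) = 7.071068, (0, 5)->(-1, 1): sqrt(17) = 4.123106
Sum = 26.440385
Perimeter = 26.4404

26.4404


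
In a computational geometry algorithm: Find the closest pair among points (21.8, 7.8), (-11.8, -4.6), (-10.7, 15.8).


d(P0,P1) = 35.8151, d(P0,P2) = 33.4701, d(P1,P2) = 20.4296
Closest: P1 and P2

Closest pair: (-11.8, -4.6) and (-10.7, 15.8), distance = 20.4296


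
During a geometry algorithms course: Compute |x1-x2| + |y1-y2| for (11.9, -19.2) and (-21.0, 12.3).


|11.9-(-21)| + |(-19.2)-12.3| = 32.9 + 31.5 = 64.4

64.4


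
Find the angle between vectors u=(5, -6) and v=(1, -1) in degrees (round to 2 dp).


u.v = 11, |u| = sqrt(61) = 7.8102, |v| = sqrt(2) = 1.4142
cos(theta) = u.v/(|u||v|) = 11/sqrt(122) = 0.995893
theta = acos(0.995893) = 5.19 degrees

5.19 degrees


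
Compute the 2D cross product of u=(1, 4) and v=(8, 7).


u x v = u_x*v_y - u_y*v_x = 1*7 - 4*8
= 7 - 32 = -25

-25


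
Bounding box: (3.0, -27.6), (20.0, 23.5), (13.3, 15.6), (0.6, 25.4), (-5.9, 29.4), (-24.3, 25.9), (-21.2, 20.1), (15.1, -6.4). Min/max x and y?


x range: [-24.3, 20]
y range: [-27.6, 29.4]
Bounding box: (-24.3,-27.6) to (20,29.4)

(-24.3,-27.6) to (20,29.4)


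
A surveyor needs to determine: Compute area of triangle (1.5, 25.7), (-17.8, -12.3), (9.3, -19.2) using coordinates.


Area = |x_A(y_B-y_C) + x_B(y_C-y_A) + x_C(y_A-y_B)|/2
= |10.35 + 799.22 + 353.4|/2
= 1162.97/2 = 581.485

581.485


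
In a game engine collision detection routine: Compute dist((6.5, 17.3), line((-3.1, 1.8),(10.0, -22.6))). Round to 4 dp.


|cross product| = 437.29
|line direction| = sqrt(766.97) = 27.6942
Distance = 437.29/sqrt(766.97) = 15.7899

15.7899


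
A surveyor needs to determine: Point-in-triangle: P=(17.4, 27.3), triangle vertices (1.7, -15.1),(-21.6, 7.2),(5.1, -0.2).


Cross products: AB x AP = -1338.03, BC x BP = 825.27, CA x CP = 89.77
All same sign? no

No, outside


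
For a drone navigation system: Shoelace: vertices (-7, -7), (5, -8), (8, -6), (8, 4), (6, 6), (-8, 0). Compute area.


Shoelace sum: ((-7)*(-8) - 5*(-7)) + (5*(-6) - 8*(-8)) + (8*4 - 8*(-6)) + (8*6 - 6*4) + (6*0 - (-8)*6) + ((-8)*(-7) - (-7)*0)
= 333
Area = |333|/2 = 166.5

166.5


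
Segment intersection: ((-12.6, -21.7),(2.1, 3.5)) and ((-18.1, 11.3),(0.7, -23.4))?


Cross products: d1=-429.55, d2=554.3, d3=623.7, d4=-360.15
d1*d2 < 0 and d3*d4 < 0? yes

Yes, they intersect


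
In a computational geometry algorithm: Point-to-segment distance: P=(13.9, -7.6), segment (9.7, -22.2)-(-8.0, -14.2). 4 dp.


Project P onto AB: t = 0.1125 (clamped to [0,1])
Closest point on segment: (7.7081, -21.2997)
Distance: 15.034

15.034


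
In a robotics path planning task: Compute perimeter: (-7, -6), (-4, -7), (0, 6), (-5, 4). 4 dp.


Sides: (-7, -6)->(-4, -7): sqrt(10) = 3.162278, (-4, -7)->(0, 6): sqrt(185) = 13.601471, (0, 6)->(-5, 4): sqrt(29) = 5.385165, (-5, 4)->(-7, -6): sqrt(104) = 10.198039
Sum = 32.346953
Perimeter = 32.347

32.347


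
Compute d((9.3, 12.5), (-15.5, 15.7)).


dx=-24.8, dy=3.2
d^2 = (-24.8)^2 + 3.2^2 = 625.28
d = sqrt(625.28) = 25.0056

25.0056


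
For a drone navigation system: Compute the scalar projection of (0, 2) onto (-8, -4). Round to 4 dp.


u.v = -8, |v| = sqrt(80) = 8.9443
Scalar projection = u.v / |v| = -8 / sqrt(80) = -0.8944

-0.8944


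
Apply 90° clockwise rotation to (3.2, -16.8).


90° CW: (x,y) -> (y, -x)
(3.2,-16.8) -> (-16.8, -3.2)

(-16.8, -3.2)


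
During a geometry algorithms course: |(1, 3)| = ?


|u| = sqrt(1^2 + 3^2) = sqrt(10) = 3.1623

3.1623


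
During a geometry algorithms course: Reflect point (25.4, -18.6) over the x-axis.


Reflection over x-axis: (x,y) -> (x,-y)
(25.4, -18.6) -> (25.4, 18.6)

(25.4, 18.6)


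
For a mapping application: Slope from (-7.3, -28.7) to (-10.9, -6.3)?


slope = (y2-y1)/(x2-x1) = ((-6.3)-(-28.7))/((-10.9)-(-7.3)) = 22.4/(-3.6) = -6.2222

-6.2222


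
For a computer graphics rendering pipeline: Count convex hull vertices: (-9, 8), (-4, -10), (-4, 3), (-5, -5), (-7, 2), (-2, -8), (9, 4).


Convex hull vertices (CCW): (-9, 8), (-4, -10), (-2, -8), (9, 4)
Count = 4

4


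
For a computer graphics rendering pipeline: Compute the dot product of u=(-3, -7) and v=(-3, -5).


u . v = u_x*v_x + u_y*v_y = (-3)*(-3) + (-7)*(-5)
= 9 + 35 = 44

44


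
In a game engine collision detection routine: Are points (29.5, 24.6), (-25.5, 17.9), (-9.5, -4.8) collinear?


Cross product: ((-25.5)-29.5)*((-4.8)-24.6) - (17.9-24.6)*((-9.5)-29.5)
= 1355.7

No, not collinear


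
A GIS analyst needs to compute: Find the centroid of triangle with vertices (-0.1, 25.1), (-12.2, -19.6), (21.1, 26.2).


Centroid = ((x_A+x_B+x_C)/3, (y_A+y_B+y_C)/3)
= (((-0.1)+(-12.2)+21.1)/3, (25.1+(-19.6)+26.2)/3)
= (2.9333, 10.5667)

(2.9333, 10.5667)


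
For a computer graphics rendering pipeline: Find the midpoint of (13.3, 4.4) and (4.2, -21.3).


M = ((13.3+4.2)/2, (4.4+(-21.3))/2)
= (8.75, -8.45)

(8.75, -8.45)


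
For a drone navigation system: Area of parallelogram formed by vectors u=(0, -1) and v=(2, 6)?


|u x v| = |0*6 - (-1)*2|
= |0 - (-2)| = 2

2


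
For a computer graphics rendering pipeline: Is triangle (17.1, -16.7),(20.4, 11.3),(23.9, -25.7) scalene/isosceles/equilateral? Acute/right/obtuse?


Side lengths squared: AB^2=794.89, BC^2=1381.25, CA^2=127.24
Sorted: [127.24, 794.89, 1381.25]
By sides: Scalene, By angles: Obtuse

Scalene, Obtuse


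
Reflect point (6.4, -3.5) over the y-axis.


Reflection over y-axis: (x,y) -> (-x,y)
(6.4, -3.5) -> (-6.4, -3.5)

(-6.4, -3.5)


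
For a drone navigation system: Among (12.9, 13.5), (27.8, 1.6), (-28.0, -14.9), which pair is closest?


d(P0,P1) = 19.0688, d(P0,P2) = 49.7933, d(P1,P2) = 58.1884
Closest: P0 and P1

Closest pair: (12.9, 13.5) and (27.8, 1.6), distance = 19.0688


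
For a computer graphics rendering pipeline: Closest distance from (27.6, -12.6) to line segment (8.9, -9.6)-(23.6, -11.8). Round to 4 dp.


Project P onto AB: t = 1 (clamped to [0,1])
Closest point on segment: (23.6, -11.8)
Distance: 4.0792

4.0792


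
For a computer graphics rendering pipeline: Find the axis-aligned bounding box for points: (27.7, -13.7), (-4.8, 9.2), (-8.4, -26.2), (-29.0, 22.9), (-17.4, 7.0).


x range: [-29, 27.7]
y range: [-26.2, 22.9]
Bounding box: (-29,-26.2) to (27.7,22.9)

(-29,-26.2) to (27.7,22.9)


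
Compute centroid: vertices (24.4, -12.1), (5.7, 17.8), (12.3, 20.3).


Centroid = ((x_A+x_B+x_C)/3, (y_A+y_B+y_C)/3)
= ((24.4+5.7+12.3)/3, ((-12.1)+17.8+20.3)/3)
= (14.1333, 8.6667)

(14.1333, 8.6667)


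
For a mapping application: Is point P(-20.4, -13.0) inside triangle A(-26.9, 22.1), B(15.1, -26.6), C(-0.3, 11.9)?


Cross products: AB x AP = -1157.65, BC x BP = 1157.31, CA x CP = 867.36
All same sign? no

No, outside


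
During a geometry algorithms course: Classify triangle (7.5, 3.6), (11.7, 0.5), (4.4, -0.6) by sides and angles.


Side lengths squared: AB^2=27.25, BC^2=54.5, CA^2=27.25
Sorted: [27.25, 27.25, 54.5]
By sides: Isosceles, By angles: Right

Isosceles, Right


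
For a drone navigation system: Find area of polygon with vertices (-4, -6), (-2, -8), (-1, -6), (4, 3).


Shoelace sum: ((-4)*(-8) - (-2)*(-6)) + ((-2)*(-6) - (-1)*(-8)) + ((-1)*3 - 4*(-6)) + (4*(-6) - (-4)*3)
= 33
Area = |33|/2 = 16.5

16.5


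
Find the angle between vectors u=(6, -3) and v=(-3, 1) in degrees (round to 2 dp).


u.v = -21, |u| = sqrt(45) = 6.7082, |v| = sqrt(10) = 3.1623
cos(theta) = u.v/(|u||v|) = -21/sqrt(450) = -0.989949
theta = acos(-0.989949) = 171.87 degrees

171.87 degrees


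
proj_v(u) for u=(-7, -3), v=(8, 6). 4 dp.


u.v = -74, |v| = sqrt(100) = 10
Scalar projection = u.v / |v| = -74 / sqrt(100) = -7.4

-7.4


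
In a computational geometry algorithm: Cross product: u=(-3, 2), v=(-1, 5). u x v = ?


u x v = u_x*v_y - u_y*v_x = (-3)*5 - 2*(-1)
= (-15) - (-2) = -13

-13


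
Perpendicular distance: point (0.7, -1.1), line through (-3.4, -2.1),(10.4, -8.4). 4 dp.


|cross product| = 39.63
|line direction| = sqrt(230.13) = 15.17
Distance = 39.63/sqrt(230.13) = 2.6124

2.6124


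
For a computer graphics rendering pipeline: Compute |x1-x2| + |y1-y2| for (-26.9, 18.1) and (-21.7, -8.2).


|(-26.9)-(-21.7)| + |18.1-(-8.2)| = 5.2 + 26.3 = 31.5

31.5


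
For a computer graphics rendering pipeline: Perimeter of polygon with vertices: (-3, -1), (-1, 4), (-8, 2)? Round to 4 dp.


Sides: (-3, -1)->(-1, 4): sqrt(29) = 5.385165, (-1, 4)->(-8, 2): sqrt(53) = 7.28011, (-8, 2)->(-3, -1): sqrt(34) = 5.830952
Sum = 18.496227
Perimeter = 18.4962

18.4962


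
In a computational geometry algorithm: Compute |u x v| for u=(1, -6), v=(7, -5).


|u x v| = |1*(-5) - (-6)*7|
= |(-5) - (-42)| = 37

37


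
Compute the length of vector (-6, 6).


|u| = sqrt((-6)^2 + 6^2) = sqrt(72) = 8.4853

8.4853


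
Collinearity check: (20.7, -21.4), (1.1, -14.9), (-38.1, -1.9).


Cross product: (1.1-20.7)*((-1.9)-(-21.4)) - ((-14.9)-(-21.4))*((-38.1)-20.7)
= 0

Yes, collinear


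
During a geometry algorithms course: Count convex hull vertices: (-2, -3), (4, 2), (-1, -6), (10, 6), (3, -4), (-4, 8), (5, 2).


Convex hull vertices (CCW): (-4, 8), (-2, -3), (-1, -6), (3, -4), (10, 6)
Count = 5

5


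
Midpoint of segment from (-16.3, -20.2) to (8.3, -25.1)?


M = (((-16.3)+8.3)/2, ((-20.2)+(-25.1))/2)
= (-4, -22.65)

(-4, -22.65)


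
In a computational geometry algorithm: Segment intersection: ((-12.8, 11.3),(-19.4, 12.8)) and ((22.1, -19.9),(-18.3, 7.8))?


Cross products: d1=-293.75, d2=-171.53, d3=153.57, d4=31.35
d1*d2 < 0 and d3*d4 < 0? no

No, they don't intersect


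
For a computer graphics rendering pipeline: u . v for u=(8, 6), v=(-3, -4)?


u . v = u_x*v_x + u_y*v_y = 8*(-3) + 6*(-4)
= (-24) + (-24) = -48

-48


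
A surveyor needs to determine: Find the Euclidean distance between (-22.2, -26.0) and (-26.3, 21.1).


dx=-4.1, dy=47.1
d^2 = (-4.1)^2 + 47.1^2 = 2235.22
d = sqrt(2235.22) = 47.2781

47.2781


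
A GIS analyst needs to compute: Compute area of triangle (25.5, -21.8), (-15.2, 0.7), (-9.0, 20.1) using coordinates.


Area = |x_A(y_B-y_C) + x_B(y_C-y_A) + x_C(y_A-y_B)|/2
= |(-494.7) + (-636.88) + 202.5|/2
= 929.08/2 = 464.54

464.54


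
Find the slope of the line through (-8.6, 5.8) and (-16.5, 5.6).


slope = (y2-y1)/(x2-x1) = (5.6-5.8)/((-16.5)-(-8.6)) = (-0.2)/(-7.9) = 0.0253

0.0253


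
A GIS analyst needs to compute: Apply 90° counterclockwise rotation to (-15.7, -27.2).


90° CCW: (x,y) -> (-y, x)
(-15.7,-27.2) -> (27.2, -15.7)

(27.2, -15.7)


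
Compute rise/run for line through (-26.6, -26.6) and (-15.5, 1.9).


slope = (y2-y1)/(x2-x1) = (1.9-(-26.6))/((-15.5)-(-26.6)) = 28.5/11.1 = 2.5676

2.5676


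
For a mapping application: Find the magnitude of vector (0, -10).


|u| = sqrt(0^2 + (-10)^2) = sqrt(100) = 10

10


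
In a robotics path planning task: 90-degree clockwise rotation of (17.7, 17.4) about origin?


90° CW: (x,y) -> (y, -x)
(17.7,17.4) -> (17.4, -17.7)

(17.4, -17.7)


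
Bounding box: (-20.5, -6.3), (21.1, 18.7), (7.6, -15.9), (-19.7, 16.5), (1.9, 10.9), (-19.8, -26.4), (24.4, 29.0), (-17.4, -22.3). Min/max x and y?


x range: [-20.5, 24.4]
y range: [-26.4, 29]
Bounding box: (-20.5,-26.4) to (24.4,29)

(-20.5,-26.4) to (24.4,29)


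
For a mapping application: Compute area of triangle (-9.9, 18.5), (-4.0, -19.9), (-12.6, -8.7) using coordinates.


Area = |x_A(y_B-y_C) + x_B(y_C-y_A) + x_C(y_A-y_B)|/2
= |110.88 + 108.8 + (-483.84)|/2
= 264.16/2 = 132.08

132.08


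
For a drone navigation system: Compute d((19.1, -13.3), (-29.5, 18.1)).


dx=-48.6, dy=31.4
d^2 = (-48.6)^2 + 31.4^2 = 3347.92
d = sqrt(3347.92) = 57.8612

57.8612


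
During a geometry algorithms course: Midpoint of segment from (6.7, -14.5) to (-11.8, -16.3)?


M = ((6.7+(-11.8))/2, ((-14.5)+(-16.3))/2)
= (-2.55, -15.4)

(-2.55, -15.4)


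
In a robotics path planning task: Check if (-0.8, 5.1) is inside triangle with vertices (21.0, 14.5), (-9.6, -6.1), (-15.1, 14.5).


Cross products: AB x AP = -161.44, BC x BP = -242.88, CA x CP = -339.34
All same sign? yes

Yes, inside


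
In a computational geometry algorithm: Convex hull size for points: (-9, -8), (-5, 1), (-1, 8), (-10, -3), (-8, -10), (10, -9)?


Convex hull vertices (CCW): (-10, -3), (-9, -8), (-8, -10), (10, -9), (-1, 8)
Count = 5

5


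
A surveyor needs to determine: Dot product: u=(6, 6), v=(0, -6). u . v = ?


u . v = u_x*v_x + u_y*v_y = 6*0 + 6*(-6)
= 0 + (-36) = -36

-36


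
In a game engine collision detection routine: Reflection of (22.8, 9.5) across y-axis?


Reflection over y-axis: (x,y) -> (-x,y)
(22.8, 9.5) -> (-22.8, 9.5)

(-22.8, 9.5)


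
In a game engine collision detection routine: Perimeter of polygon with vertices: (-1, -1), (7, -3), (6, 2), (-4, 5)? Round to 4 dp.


Sides: (-1, -1)->(7, -3): sqrt(68) = 8.246211, (7, -3)->(6, 2): sqrt(26) = 5.09902, (6, 2)->(-4, 5): sqrt(109) = 10.440307, (-4, 5)->(-1, -1): sqrt(45) = 6.708204
Sum = 30.493742
Perimeter = 30.4937

30.4937


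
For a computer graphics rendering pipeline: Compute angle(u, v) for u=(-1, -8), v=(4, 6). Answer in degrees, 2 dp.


u.v = -52, |u| = sqrt(65) = 8.0623, |v| = sqrt(52) = 7.2111
cos(theta) = u.v/(|u||v|) = -52/sqrt(3380) = -0.894427
theta = acos(-0.894427) = 153.43 degrees

153.43 degrees


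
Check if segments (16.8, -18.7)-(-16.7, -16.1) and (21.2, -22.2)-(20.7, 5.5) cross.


Cross products: d1=120.13, d2=1046.78, d3=105.81, d4=-820.84
d1*d2 < 0 and d3*d4 < 0? no

No, they don't intersect


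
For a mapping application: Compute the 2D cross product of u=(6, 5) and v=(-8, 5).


u x v = u_x*v_y - u_y*v_x = 6*5 - 5*(-8)
= 30 - (-40) = 70

70


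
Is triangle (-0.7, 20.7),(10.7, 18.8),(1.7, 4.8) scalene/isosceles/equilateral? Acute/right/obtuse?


Side lengths squared: AB^2=133.57, BC^2=277, CA^2=258.57
Sorted: [133.57, 258.57, 277]
By sides: Scalene, By angles: Acute

Scalene, Acute


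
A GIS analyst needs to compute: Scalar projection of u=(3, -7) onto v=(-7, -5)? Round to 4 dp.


u.v = 14, |v| = sqrt(74) = 8.6023
Scalar projection = u.v / |v| = 14 / sqrt(74) = 1.6275

1.6275


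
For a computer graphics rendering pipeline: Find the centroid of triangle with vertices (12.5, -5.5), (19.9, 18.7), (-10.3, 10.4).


Centroid = ((x_A+x_B+x_C)/3, (y_A+y_B+y_C)/3)
= ((12.5+19.9+(-10.3))/3, ((-5.5)+18.7+10.4)/3)
= (7.3667, 7.8667)

(7.3667, 7.8667)


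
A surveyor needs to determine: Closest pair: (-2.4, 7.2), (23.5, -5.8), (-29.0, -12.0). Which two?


d(P0,P1) = 28.9795, d(P0,P2) = 32.8055, d(P1,P2) = 52.8648
Closest: P0 and P1

Closest pair: (-2.4, 7.2) and (23.5, -5.8), distance = 28.9795


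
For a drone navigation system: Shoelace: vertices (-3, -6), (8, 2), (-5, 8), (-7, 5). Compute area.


Shoelace sum: ((-3)*2 - 8*(-6)) + (8*8 - (-5)*2) + ((-5)*5 - (-7)*8) + ((-7)*(-6) - (-3)*5)
= 204
Area = |204|/2 = 102

102


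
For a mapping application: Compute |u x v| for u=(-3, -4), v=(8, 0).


|u x v| = |(-3)*0 - (-4)*8|
= |0 - (-32)| = 32

32


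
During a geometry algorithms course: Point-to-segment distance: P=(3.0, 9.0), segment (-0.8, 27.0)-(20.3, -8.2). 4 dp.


Project P onto AB: t = 0.4238 (clamped to [0,1])
Closest point on segment: (8.1421, 12.0823)
Distance: 5.9952

5.9952


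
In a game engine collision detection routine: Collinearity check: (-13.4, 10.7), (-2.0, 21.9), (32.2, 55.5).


Cross product: ((-2)-(-13.4))*(55.5-10.7) - (21.9-10.7)*(32.2-(-13.4))
= 0

Yes, collinear


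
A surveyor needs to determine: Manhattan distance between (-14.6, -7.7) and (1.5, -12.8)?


|(-14.6)-1.5| + |(-7.7)-(-12.8)| = 16.1 + 5.1 = 21.2

21.2


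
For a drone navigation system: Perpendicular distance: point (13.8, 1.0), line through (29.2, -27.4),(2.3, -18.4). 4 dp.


|cross product| = 625.36
|line direction| = sqrt(804.61) = 28.3656
Distance = 625.36/sqrt(804.61) = 22.0464

22.0464


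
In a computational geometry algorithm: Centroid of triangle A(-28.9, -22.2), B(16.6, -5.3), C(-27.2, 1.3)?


Centroid = ((x_A+x_B+x_C)/3, (y_A+y_B+y_C)/3)
= (((-28.9)+16.6+(-27.2))/3, ((-22.2)+(-5.3)+1.3)/3)
= (-13.1667, -8.7333)

(-13.1667, -8.7333)


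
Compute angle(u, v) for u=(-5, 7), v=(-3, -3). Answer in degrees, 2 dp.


u.v = -6, |u| = sqrt(74) = 8.6023, |v| = sqrt(18) = 4.2426
cos(theta) = u.v/(|u||v|) = -6/sqrt(1332) = -0.164399
theta = acos(-0.164399) = 99.46 degrees

99.46 degrees


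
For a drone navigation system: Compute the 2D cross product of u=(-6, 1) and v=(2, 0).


u x v = u_x*v_y - u_y*v_x = (-6)*0 - 1*2
= 0 - 2 = -2

-2


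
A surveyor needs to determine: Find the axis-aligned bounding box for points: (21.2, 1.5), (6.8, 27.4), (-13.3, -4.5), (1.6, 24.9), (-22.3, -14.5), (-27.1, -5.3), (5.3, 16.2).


x range: [-27.1, 21.2]
y range: [-14.5, 27.4]
Bounding box: (-27.1,-14.5) to (21.2,27.4)

(-27.1,-14.5) to (21.2,27.4)


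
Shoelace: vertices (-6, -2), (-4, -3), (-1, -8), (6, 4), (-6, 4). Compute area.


Shoelace sum: ((-6)*(-3) - (-4)*(-2)) + ((-4)*(-8) - (-1)*(-3)) + ((-1)*4 - 6*(-8)) + (6*4 - (-6)*4) + ((-6)*(-2) - (-6)*4)
= 167
Area = |167|/2 = 83.5

83.5


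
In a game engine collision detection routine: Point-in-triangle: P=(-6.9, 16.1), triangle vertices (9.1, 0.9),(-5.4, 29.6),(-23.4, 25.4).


Cross products: AB x AP = 238.8, BC x BP = 236.7, CA x CP = 102
All same sign? yes

Yes, inside


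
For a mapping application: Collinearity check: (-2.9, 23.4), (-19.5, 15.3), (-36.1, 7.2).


Cross product: ((-19.5)-(-2.9))*(7.2-23.4) - (15.3-23.4)*((-36.1)-(-2.9))
= 0

Yes, collinear


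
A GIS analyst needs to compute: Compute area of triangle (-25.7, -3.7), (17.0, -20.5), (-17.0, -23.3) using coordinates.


Area = |x_A(y_B-y_C) + x_B(y_C-y_A) + x_C(y_A-y_B)|/2
= |(-71.96) + (-333.2) + (-285.6)|/2
= 690.76/2 = 345.38

345.38


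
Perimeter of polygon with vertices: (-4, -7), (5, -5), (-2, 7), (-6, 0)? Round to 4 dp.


Sides: (-4, -7)->(5, -5): sqrt(85) = 9.219544, (5, -5)->(-2, 7): sqrt(193) = 13.892444, (-2, 7)->(-6, 0): sqrt(65) = 8.062258, (-6, 0)->(-4, -7): sqrt(53) = 7.28011
Sum = 38.454356
Perimeter = 38.4544

38.4544


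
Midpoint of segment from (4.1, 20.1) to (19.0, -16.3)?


M = ((4.1+19)/2, (20.1+(-16.3))/2)
= (11.55, 1.9)

(11.55, 1.9)


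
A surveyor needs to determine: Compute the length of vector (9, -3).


|u| = sqrt(9^2 + (-3)^2) = sqrt(90) = 9.4868

9.4868


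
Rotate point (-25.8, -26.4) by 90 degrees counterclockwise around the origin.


90° CCW: (x,y) -> (-y, x)
(-25.8,-26.4) -> (26.4, -25.8)

(26.4, -25.8)


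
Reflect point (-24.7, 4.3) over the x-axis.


Reflection over x-axis: (x,y) -> (x,-y)
(-24.7, 4.3) -> (-24.7, -4.3)

(-24.7, -4.3)


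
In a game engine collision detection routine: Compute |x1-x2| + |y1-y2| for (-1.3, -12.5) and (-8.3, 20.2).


|(-1.3)-(-8.3)| + |(-12.5)-20.2| = 7 + 32.7 = 39.7

39.7


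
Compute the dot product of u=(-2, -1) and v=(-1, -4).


u . v = u_x*v_x + u_y*v_y = (-2)*(-1) + (-1)*(-4)
= 2 + 4 = 6

6


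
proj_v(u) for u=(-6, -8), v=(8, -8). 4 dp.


u.v = 16, |v| = sqrt(128) = 11.3137
Scalar projection = u.v / |v| = 16 / sqrt(128) = 1.4142

1.4142


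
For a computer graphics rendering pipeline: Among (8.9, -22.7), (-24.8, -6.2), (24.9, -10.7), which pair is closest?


d(P0,P1) = 37.5225, d(P0,P2) = 20, d(P1,P2) = 49.9033
Closest: P0 and P2

Closest pair: (8.9, -22.7) and (24.9, -10.7), distance = 20


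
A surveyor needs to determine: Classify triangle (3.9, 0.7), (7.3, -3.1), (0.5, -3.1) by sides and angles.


Side lengths squared: AB^2=26, BC^2=46.24, CA^2=26
Sorted: [26, 26, 46.24]
By sides: Isosceles, By angles: Acute

Isosceles, Acute


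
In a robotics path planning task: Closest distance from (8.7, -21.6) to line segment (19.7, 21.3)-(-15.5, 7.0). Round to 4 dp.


Project P onto AB: t = 0.6932 (clamped to [0,1])
Closest point on segment: (-4.701, 11.3871)
Distance: 35.6053

35.6053


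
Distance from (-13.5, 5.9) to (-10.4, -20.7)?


dx=3.1, dy=-26.6
d^2 = 3.1^2 + (-26.6)^2 = 717.17
d = sqrt(717.17) = 26.78

26.78


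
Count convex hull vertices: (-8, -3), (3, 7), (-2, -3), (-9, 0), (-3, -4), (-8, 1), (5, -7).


Convex hull vertices (CCW): (-9, 0), (-8, -3), (5, -7), (3, 7), (-8, 1)
Count = 5

5


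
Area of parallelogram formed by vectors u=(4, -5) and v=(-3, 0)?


|u x v| = |4*0 - (-5)*(-3)|
= |0 - 15| = 15

15


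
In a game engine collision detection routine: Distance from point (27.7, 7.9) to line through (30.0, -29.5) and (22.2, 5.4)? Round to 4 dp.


|cross product| = 211.45
|line direction| = sqrt(1278.85) = 35.761
Distance = 211.45/sqrt(1278.85) = 5.9129

5.9129


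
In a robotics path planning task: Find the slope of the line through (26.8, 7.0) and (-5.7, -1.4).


slope = (y2-y1)/(x2-x1) = ((-1.4)-7)/((-5.7)-26.8) = (-8.4)/(-32.5) = 0.2585

0.2585


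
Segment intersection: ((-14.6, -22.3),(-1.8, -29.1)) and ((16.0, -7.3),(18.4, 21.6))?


Cross products: d1=848.34, d2=462.1, d3=400.08, d4=786.32
d1*d2 < 0 and d3*d4 < 0? no

No, they don't intersect


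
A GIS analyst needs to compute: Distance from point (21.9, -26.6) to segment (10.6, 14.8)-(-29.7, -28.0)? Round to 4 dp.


Project P onto AB: t = 0.3809 (clamped to [0,1])
Closest point on segment: (-4.7522, -1.5046)
Distance: 36.6077

36.6077
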